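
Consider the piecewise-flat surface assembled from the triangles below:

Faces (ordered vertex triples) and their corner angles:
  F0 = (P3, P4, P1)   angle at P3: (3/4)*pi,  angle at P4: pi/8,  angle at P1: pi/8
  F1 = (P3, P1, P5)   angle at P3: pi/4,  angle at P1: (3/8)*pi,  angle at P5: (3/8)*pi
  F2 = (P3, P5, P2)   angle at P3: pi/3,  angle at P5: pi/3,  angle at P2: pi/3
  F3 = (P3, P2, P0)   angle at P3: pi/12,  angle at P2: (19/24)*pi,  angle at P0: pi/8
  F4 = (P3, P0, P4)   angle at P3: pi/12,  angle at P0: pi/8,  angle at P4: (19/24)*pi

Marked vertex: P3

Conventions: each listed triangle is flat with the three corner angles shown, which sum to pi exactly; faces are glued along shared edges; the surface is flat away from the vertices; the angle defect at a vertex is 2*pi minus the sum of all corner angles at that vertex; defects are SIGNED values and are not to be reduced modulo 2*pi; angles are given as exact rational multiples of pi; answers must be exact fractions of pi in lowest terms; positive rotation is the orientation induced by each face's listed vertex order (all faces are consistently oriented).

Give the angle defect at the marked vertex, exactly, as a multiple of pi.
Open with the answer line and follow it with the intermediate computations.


Answer: defect(P3) = pi/2

Sum of corner angles at P3: (3/2)*pi
defect = 2*pi - (3/2)*pi


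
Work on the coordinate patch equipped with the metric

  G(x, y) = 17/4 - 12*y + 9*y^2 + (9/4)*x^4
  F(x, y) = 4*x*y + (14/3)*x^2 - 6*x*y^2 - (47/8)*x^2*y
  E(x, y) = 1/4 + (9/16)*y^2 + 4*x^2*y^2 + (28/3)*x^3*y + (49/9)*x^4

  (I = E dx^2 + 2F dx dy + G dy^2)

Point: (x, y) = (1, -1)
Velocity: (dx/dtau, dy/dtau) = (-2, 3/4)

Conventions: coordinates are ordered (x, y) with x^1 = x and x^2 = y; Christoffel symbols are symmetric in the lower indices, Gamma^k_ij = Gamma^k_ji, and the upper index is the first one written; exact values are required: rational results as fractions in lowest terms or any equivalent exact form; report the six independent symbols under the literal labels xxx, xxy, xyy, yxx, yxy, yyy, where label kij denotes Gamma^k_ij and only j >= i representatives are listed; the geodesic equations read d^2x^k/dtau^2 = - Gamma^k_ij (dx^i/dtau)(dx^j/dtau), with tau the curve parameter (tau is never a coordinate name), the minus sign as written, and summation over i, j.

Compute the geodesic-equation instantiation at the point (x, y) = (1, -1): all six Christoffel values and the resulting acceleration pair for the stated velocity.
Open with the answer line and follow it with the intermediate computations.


Answer: Gamma_xxx = 21309/28922, Gamma_xxy = 246/14461, Gamma_xyy = 93780/14461, Gamma_yxx = 66763/173532, Gamma_yxy = 4723/28922, Gamma_yyy = -9735/14461; accelerations (d^2x/dtau^2, d^2y/dtau^2) = (-378525/57844, -465307/694128)

E = 133/144, F = 13/24, G = 55/2 at the point
E_x = 16/9, E_y = 5/24, F_x = 133/12, F_y = 81/8, G_x = 9, G_y = -30
EG - F^2 = 14461/576;  g^inv = (576/14461) * [[55/2, -13/24], [-13/24, 133/144]]
first-kind symbols [ij,l] = (1/2)(d_i g_jl + d_j g_il - d_l g_ij): [xx,x] = E_x/2 = 8/9, [xx,y] = F_x - E_y/2 = 527/48, [xy,x] = E_y/2 = 5/48, [xy,y] = G_x/2 = 9/2, [yy,x] = F_y - G_x/2 = 45/8, [yy,y] = G_y/2 = -15
Gamma^x_ij = (G*[ij,x] - F*[ij,y])/(EG - F^2), Gamma^y_ij = (E*[ij,y] - F*[ij,x])/(EG - F^2)
Gamma_xxx = 21309/28922, Gamma_xxy = 246/14461, Gamma_xyy = 93780/14461, Gamma_yxx = 66763/173532, Gamma_yxy = 4723/28922, Gamma_yyy = -9735/14461
d^2x/dtau^2 = -(Gamma_xxx*(-2)^2 + 2*Gamma_xxy*(-2)*(3/4) + Gamma_xyy*(3/4)^2) = -378525/57844
d^2y/dtau^2 = -(Gamma_yxx*(-2)^2 + 2*Gamma_yxy*(-2)*(3/4) + Gamma_yyy*(3/4)^2) = -465307/694128


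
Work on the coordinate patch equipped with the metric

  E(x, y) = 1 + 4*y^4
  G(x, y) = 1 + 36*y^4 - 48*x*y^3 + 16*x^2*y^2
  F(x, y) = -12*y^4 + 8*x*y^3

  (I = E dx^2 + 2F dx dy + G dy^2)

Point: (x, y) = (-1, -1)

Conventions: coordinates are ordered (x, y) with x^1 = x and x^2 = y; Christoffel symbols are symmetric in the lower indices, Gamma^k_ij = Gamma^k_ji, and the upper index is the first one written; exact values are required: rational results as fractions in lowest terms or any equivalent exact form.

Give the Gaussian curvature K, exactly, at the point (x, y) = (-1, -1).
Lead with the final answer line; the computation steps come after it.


Answer: K = -16/81

E = 5, F = -4, G = 5, EG - F^2 = 9 at the point
E_x = 0, E_y = -16, F_x = -8, F_y = 24, G_x = 16, G_y = -32
E_yy = 48, F_xy = 24, G_xx = 32
Compute both Brioschi determinants and normalise by (EG - F^2)^2.
M1 = [[-E_yy/2 + F_xy - G_xx/2, E_x/2, F_x - E_y/2], [F_y - G_x/2, E, F], [G_y/2, F, G]] = [[-16, 0, 0], [16, 5, -4], [-16, -4, 5]]; det M1 = -144
M2 = [[0, E_y/2, G_x/2], [E_y/2, E, F], [G_x/2, F, G]] = [[0, -8, 8], [-8, 5, -4], [8, -4, 5]]; det M2 = -128
det M1 - det M2 = -16; K = -16 / (9)^2 = -16/81


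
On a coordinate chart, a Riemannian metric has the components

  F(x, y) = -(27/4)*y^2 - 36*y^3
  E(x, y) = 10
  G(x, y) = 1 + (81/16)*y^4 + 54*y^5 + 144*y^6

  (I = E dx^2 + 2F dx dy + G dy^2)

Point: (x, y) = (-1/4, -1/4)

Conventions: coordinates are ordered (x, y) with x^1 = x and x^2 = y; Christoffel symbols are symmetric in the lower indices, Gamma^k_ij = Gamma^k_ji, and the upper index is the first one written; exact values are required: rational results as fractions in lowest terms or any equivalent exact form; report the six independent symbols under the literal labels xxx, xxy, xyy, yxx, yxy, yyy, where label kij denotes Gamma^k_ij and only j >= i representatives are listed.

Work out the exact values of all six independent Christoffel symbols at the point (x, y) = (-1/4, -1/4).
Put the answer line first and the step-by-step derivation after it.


Answer: Gamma_xxx = 0, Gamma_xxy = 0, Gamma_xyy = -13824/40969, Gamma_yxx = 0, Gamma_yxy = 0, Gamma_yyy = -216/40969

E = 10, F = 9/64, G = 4105/4096 at the point
E_x = 0, E_y = 0, F_x = 0, F_y = -27/8, G_x = 0, G_y = -27/256
EG - F^2 = 40969/4096;  g^inv = (4096/40969) * [[4105/4096, -9/64], [-9/64, 10]]
first-kind symbols [ij,l] = (1/2)(d_i g_jl + d_j g_il - d_l g_ij): [xx,x] = E_x/2 = 0, [xx,y] = F_x - E_y/2 = 0, [xy,x] = E_y/2 = 0, [xy,y] = G_x/2 = 0, [yy,x] = F_y - G_x/2 = -27/8, [yy,y] = G_y/2 = -27/512
Gamma^x_ij = (G*[ij,x] - F*[ij,y])/(EG - F^2), Gamma^y_ij = (E*[ij,y] - F*[ij,x])/(EG - F^2)


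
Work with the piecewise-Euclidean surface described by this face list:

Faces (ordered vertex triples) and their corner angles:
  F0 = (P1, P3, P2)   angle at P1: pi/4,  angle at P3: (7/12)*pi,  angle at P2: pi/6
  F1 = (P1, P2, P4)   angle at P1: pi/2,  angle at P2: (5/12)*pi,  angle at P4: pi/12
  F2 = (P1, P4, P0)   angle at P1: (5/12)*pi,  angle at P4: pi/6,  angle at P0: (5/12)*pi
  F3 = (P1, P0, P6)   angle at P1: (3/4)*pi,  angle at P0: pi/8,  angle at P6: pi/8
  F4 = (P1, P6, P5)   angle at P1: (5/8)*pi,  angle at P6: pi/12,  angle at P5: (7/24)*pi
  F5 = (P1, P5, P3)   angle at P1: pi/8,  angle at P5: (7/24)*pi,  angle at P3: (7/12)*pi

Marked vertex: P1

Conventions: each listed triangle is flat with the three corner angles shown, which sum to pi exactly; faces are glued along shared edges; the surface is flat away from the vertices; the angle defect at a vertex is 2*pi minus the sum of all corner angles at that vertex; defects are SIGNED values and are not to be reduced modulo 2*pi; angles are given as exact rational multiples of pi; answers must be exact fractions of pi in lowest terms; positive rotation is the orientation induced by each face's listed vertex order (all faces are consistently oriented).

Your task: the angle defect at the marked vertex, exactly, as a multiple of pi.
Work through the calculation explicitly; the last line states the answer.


Sum of corner angles at P1: (8/3)*pi
defect = 2*pi - (8/3)*pi

Answer: defect(P1) = (-2/3)*pi


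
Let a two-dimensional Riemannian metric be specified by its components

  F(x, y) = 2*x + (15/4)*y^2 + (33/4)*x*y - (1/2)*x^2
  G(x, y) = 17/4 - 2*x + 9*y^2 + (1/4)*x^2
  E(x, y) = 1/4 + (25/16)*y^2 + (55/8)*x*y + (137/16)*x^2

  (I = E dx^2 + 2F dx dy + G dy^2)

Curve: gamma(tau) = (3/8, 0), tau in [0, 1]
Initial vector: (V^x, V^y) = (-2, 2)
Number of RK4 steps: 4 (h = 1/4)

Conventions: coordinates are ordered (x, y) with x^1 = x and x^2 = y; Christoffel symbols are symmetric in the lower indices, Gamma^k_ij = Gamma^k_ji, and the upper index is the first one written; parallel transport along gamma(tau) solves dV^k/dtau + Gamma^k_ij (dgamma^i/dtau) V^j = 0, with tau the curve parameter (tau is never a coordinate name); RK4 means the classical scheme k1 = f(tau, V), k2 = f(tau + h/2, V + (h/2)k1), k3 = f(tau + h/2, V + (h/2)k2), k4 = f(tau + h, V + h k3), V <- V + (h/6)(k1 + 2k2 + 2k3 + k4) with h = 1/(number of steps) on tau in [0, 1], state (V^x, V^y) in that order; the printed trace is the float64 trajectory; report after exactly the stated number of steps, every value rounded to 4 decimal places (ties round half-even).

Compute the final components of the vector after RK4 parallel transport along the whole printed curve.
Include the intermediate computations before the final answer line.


gamma'(tau) = (0, 0); f(tau, V)^k = -Gamma^k_ij(gamma(tau)) gamma'^i(tau) V^j; h = 1/4; intermediate values shown to 6 dp
curve data and Christoffel symbols at the stage parameters:
  tau = 0.000000: gamma = (0.375000, 0.000000), gamma' = (0.000000, 0.000000); Gamma_xxx = 2.377435, Gamma_xxy = 1.105697, Gamma_xyy = 3.022469, Gamma_yxx = -0.362070, Gamma_yxy = -0.468941, Gamma_yyy = -0.581116
  tau = 0.125000: gamma = (0.375000, 0.000000), gamma' = (0.000000, 0.000000); Gamma_xxx = 2.377435, Gamma_xxy = 1.105697, Gamma_xyy = 3.022469, Gamma_yxx = -0.362070, Gamma_yxy = -0.468941, Gamma_yyy = -0.581116
  tau = 0.250000: gamma = (0.375000, 0.000000), gamma' = (0.000000, 0.000000); Gamma_xxx = 2.377435, Gamma_xxy = 1.105697, Gamma_xyy = 3.022469, Gamma_yxx = -0.362070, Gamma_yxy = -0.468941, Gamma_yyy = -0.581116
  tau = 0.375000: gamma = (0.375000, 0.000000), gamma' = (0.000000, 0.000000); Gamma_xxx = 2.377435, Gamma_xxy = 1.105697, Gamma_xyy = 3.022469, Gamma_yxx = -0.362070, Gamma_yxy = -0.468941, Gamma_yyy = -0.581116
  tau = 0.500000: gamma = (0.375000, 0.000000), gamma' = (0.000000, 0.000000); Gamma_xxx = 2.377435, Gamma_xxy = 1.105697, Gamma_xyy = 3.022469, Gamma_yxx = -0.362070, Gamma_yxy = -0.468941, Gamma_yyy = -0.581116
  tau = 0.625000: gamma = (0.375000, 0.000000), gamma' = (0.000000, 0.000000); Gamma_xxx = 2.377435, Gamma_xxy = 1.105697, Gamma_xyy = 3.022469, Gamma_yxx = -0.362070, Gamma_yxy = -0.468941, Gamma_yyy = -0.581116
  tau = 0.750000: gamma = (0.375000, 0.000000), gamma' = (0.000000, 0.000000); Gamma_xxx = 2.377435, Gamma_xxy = 1.105697, Gamma_xyy = 3.022469, Gamma_yxx = -0.362070, Gamma_yxy = -0.468941, Gamma_yyy = -0.581116
  tau = 0.875000: gamma = (0.375000, 0.000000), gamma' = (0.000000, 0.000000); Gamma_xxx = 2.377435, Gamma_xxy = 1.105697, Gamma_xyy = 3.022469, Gamma_yxx = -0.362070, Gamma_yxy = -0.468941, Gamma_yyy = -0.581116
  tau = 1.000000: gamma = (0.375000, 0.000000), gamma' = (0.000000, 0.000000); Gamma_xxx = 2.377435, Gamma_xxy = 1.105697, Gamma_xyy = 3.022469, Gamma_yxx = -0.362070, Gamma_yxy = -0.468941, Gamma_yyy = -0.581116
step 0: V^x = -2.0000, V^y = 2.0000
step 1: k1 = (0.000000, 0.000000), k2 = (0.000000, 0.000000), k3 = (0.000000, 0.000000), k4 = (0.000000, 0.000000); V <- V + (h/6)(k1 + 2k2 + 2k3 + k4): V^x = -2.0000, V^y = 2.0000
step 2: k1 = (0.000000, 0.000000), k2 = (0.000000, 0.000000), k3 = (0.000000, 0.000000), k4 = (0.000000, 0.000000); V <- V + (h/6)(k1 + 2k2 + 2k3 + k4): V^x = -2.0000, V^y = 2.0000
step 3: k1 = (0.000000, 0.000000), k2 = (0.000000, 0.000000), k3 = (0.000000, 0.000000), k4 = (0.000000, 0.000000); V <- V + (h/6)(k1 + 2k2 + 2k3 + k4): V^x = -2.0000, V^y = 2.0000
step 4: k1 = (0.000000, 0.000000), k2 = (0.000000, 0.000000), k3 = (0.000000, 0.000000), k4 = (0.000000, 0.000000); V <- V + (h/6)(k1 + 2k2 + 2k3 + k4): V^x = -2.0000, V^y = 2.0000

Answer: V^x = -2.0000, V^y = 2.0000


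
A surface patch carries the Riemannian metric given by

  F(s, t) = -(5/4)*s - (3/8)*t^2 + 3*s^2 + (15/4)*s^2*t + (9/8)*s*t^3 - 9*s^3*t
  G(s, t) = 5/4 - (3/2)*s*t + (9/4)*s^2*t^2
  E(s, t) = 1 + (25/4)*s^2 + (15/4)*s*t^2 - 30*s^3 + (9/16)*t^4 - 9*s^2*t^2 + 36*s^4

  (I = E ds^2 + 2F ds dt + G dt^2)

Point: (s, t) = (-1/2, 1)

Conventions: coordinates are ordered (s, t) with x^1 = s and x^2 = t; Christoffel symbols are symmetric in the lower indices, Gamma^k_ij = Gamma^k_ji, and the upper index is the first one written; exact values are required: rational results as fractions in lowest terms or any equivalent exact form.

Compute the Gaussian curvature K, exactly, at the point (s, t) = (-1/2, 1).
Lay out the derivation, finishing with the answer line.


E = 5, F = 5/2, G = 41/16, EG - F^2 = 105/16 at the point
E_s = -34, E_t = -6, F_s = -109/8, F_t = -3/8, G_s = -15/4, G_t = 15/8
E_tt = -3/2, F_st = -57/8, G_ss = 9/2
By Brioschi, K is (det M1 - det M2) divided by (EG - F^2) squared.
M1 = [[-E_tt/2 + F_st - G_ss/2, E_s/2, F_s - E_t/2], [F_t - G_s/2, E, F], [G_t/2, F, G]] = [[-69/8, -17, -85/8], [3/2, 5, 5/2], [15/16, 5/2, 41/16]]; det M1 = -1353/64
M2 = [[0, E_t/2, G_s/2], [E_t/2, E, F], [G_s/2, F, G]] = [[0, -3, -15/8], [-3, 5, 5/2], [-15/8, 5/2, 41/16]]; det M2 = -801/64
det M1 - det M2 = -69/8; K = -69/8 / (105/16)^2 = -736/3675

Answer: K = -736/3675


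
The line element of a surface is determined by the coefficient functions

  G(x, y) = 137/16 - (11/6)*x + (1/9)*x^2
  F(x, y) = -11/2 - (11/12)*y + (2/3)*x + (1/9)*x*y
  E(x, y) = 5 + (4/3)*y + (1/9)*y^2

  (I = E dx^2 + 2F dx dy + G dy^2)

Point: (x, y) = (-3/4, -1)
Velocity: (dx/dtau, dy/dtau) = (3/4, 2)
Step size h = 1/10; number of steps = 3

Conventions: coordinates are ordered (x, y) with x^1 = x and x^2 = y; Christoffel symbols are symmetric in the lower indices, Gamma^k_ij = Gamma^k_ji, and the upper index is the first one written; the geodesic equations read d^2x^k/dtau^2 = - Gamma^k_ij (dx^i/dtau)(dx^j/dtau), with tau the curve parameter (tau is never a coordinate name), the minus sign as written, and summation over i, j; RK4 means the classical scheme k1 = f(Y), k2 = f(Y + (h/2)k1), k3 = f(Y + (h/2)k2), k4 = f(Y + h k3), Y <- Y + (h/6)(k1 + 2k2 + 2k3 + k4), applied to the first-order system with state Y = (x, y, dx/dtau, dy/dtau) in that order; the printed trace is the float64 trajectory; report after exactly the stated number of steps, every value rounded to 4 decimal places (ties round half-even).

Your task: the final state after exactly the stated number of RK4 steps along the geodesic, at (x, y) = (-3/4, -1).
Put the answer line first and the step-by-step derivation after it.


Answer: x = -0.5310, y = -0.3897, dx/dtau = 0.7093, dy/dtau = 2.0682

f(Y) = (dx/dtau, dy/dtau, -Gamma^x_ij Y'^i Y'^j, -Gamma^y_ij Y'^i Y'^j) with the Gammas evaluated at the stage position; h = 0.100000; intermediate values shown to 6 dp
step 0: x = -0.7500, y = -1.0000, dx/dtau = 0.7500, dy/dtau = 2.0000
step 1:
  k1: at (x, y) = (-0.750000, -1.000000), (dx/dtau, dy/dtau) = (0.750000, 2.000000); Gamma_xxx = 0.000000, Gamma_xxy = 0.043478, Gamma_xyy = 0.000000, Gamma_yxx = 0.000000, Gamma_yxy = -0.078261, Gamma_yyy = 0.000000; k1 = (0.750000, 2.000000, -0.130435, 0.234783)
  k2: at (x, y) = (-0.712500, -0.900000), (dx/dtau, dy/dtau) = (0.743478, 2.011739); Gamma_xxx = 0.000000, Gamma_xxy = 0.044218, Gamma_xyy = 0.000000, Gamma_yxx = 0.000000, Gamma_yxy = -0.077707, Gamma_yyy = 0.000000; k2 = (0.743478, 2.011739, -0.132274, 0.232452)
  k3: at (x, y) = (-0.712826, -0.899413), (dx/dtau, dy/dtau) = (0.743386, 2.011623); Gamma_xxx = 0.000000, Gamma_xxy = 0.044219, Gamma_xyy = 0.000000, Gamma_yxx = 0.000000, Gamma_yxy = -0.077702, Gamma_yyy = 0.000000; k3 = (0.743386, 2.011623, -0.132251, 0.232394)
  k4: at (x, y) = (-0.675661, -0.798838), (dx/dtau, dy/dtau) = (0.736775, 2.023239); Gamma_xxx = 0.000000, Gamma_xxy = 0.044946, Gamma_xyy = 0.000000, Gamma_yxx = 0.000000, Gamma_yxy = -0.077132, Gamma_yyy = 0.000000; k4 = (0.736775, 2.023239, -0.134000, 0.229957)
  Y <- Y + (h/6)(k1 + 2k2 + 2k3 + k4): x = -0.6757, y = -0.7988, dx/dtau = 0.7368, dy/dtau = 2.0232
step 2:
  k1: at (x, y) = (-0.675658, -0.798834), (dx/dtau, dy/dtau) = (0.736775, 2.023241); Gamma_xxx = 0.000000, Gamma_xxy = 0.044946, Gamma_xyy = 0.000000, Gamma_yxx = 0.000000, Gamma_yxy = -0.077132, Gamma_yyy = 0.000000; k1 = (0.736775, 2.023241, -0.134001, 0.229957)
  k2: at (x, y) = (-0.638820, -0.697672), (dx/dtau, dy/dtau) = (0.730075, 2.034738); Gamma_xxx = 0.000000, Gamma_xxy = 0.045660, Gamma_xyy = 0.000000, Gamma_yxx = 0.000000, Gamma_yxy = -0.076545, Gamma_yyy = 0.000000; k2 = (0.730075, 2.034738, -0.135658, 0.227416)
  k3: at (x, y) = (-0.639155, -0.697097), (dx/dtau, dy/dtau) = (0.729992, 2.034611); Gamma_xxx = 0.000000, Gamma_xxy = 0.045660, Gamma_xyy = 0.000000, Gamma_yxx = 0.000000, Gamma_yxy = -0.076540, Gamma_yyy = 0.000000; k3 = (0.729992, 2.034611, -0.135634, 0.227361)
  k4: at (x, y) = (-0.602659, -0.595373), (dx/dtau, dy/dtau) = (0.723212, 2.045977); Gamma_xxx = 0.000000, Gamma_xxy = 0.046360, Gamma_xyy = 0.000000, Gamma_yxx = 0.000000, Gamma_yxy = -0.075937, Gamma_yyy = 0.000000; k4 = (0.723212, 2.045977, -0.137195, 0.224723)
  Y <- Y + (h/6)(k1 + 2k2 + 2k3 + k4): x = -0.6027, y = -0.5954, dx/dtau = 0.7232, dy/dtau = 2.0460
step 3:
  k1: at (x, y) = (-0.602656, -0.595369), (dx/dtau, dy/dtau) = (0.723212, 2.045978); Gamma_xxx = 0.000000, Gamma_xxy = 0.046360, Gamma_xyy = 0.000000, Gamma_yxx = 0.000000, Gamma_yxy = -0.075937, Gamma_yyy = 0.000000; k1 = (0.723212, 2.045978, -0.137196, 0.224723)
  k2: at (x, y) = (-0.566496, -0.493070), (dx/dtau, dy/dtau) = (0.716352, 2.057214); Gamma_xxx = 0.000000, Gamma_xxy = 0.047045, Gamma_xyy = 0.000000, Gamma_yxx = 0.000000, Gamma_yxy = -0.075318, Gamma_yyy = 0.000000; k2 = (0.716352, 2.057214, -0.138659, 0.221991)
  k3: at (x, y) = (-0.566839, -0.492508), (dx/dtau, dy/dtau) = (0.716279, 2.057077); Gamma_xxx = 0.000000, Gamma_xxy = 0.047045, Gamma_xyy = 0.000000, Gamma_yxx = 0.000000, Gamma_yxy = -0.075313, Gamma_yyy = 0.000000; k3 = (0.716279, 2.057077, -0.138636, 0.221939)
  k4: at (x, y) = (-0.531028, -0.389661), (dx/dtau, dy/dtau) = (0.709349, 2.068172); Gamma_xxx = 0.000000, Gamma_xxy = 0.047714, Gamma_xyy = 0.000000, Gamma_yxx = 0.000000, Gamma_yxy = -0.074680, Gamma_yyy = 0.000000; k4 = (0.709349, 2.068172, -0.139998, 0.219119)
  Y <- Y + (h/6)(k1 + 2k2 + 2k3 + k4): x = -0.5310, y = -0.3897, dx/dtau = 0.7093, dy/dtau = 2.0682


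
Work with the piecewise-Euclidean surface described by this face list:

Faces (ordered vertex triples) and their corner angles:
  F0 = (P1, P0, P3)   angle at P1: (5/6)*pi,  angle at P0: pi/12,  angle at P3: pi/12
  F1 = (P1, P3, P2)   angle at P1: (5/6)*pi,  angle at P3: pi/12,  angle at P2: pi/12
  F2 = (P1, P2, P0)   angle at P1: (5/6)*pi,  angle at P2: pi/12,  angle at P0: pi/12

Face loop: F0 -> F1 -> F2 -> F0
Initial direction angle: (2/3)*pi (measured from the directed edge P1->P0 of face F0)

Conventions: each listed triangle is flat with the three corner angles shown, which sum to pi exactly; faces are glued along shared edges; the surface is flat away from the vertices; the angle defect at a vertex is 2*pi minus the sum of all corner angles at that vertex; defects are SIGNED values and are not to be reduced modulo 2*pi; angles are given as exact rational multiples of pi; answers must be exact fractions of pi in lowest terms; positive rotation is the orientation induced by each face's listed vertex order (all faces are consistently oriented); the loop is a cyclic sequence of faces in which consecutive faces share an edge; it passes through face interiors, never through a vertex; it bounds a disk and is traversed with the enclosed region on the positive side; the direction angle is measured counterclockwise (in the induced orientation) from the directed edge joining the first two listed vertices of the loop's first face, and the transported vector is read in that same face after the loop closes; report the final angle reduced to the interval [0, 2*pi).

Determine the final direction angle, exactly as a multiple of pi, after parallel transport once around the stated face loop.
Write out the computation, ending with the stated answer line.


enclosed vertex P1: corner angles sum to (5/2)*pi, defect = 2*pi - (5/2)*pi = -pi/2
the rotation equals the total enclosed defect, so the final angle is initial + defects (mod 2*pi)
final angle = (2/3)*pi - pi/2 = pi/6 (mod 2*pi)

Answer: final direction angle = pi/6


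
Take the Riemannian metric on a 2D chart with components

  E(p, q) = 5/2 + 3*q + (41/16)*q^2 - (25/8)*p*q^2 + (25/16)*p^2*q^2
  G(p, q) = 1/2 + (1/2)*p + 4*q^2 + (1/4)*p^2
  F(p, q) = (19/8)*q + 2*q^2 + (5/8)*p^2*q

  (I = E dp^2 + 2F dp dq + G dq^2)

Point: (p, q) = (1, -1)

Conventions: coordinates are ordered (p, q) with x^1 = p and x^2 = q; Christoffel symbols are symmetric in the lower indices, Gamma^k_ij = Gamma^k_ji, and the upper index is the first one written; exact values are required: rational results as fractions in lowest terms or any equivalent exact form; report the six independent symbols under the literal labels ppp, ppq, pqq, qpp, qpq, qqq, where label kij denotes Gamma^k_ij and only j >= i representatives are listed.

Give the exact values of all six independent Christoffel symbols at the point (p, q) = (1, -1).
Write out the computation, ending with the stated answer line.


E = 1/2, F = -1, G = 21/4 at the point
E_p = 0, E_q = 1, F_p = -5/4, F_q = -1, G_p = 1, G_q = -8
EG - F^2 = 13/8;  g^inv = (8/13) * [[21/4, 1], [1, 1/2]]
first-kind symbols [ij,l] = (1/2)(d_i g_jl + d_j g_il - d_l g_ij): [pp,p] = E_p/2 = 0, [pp,q] = F_p - E_q/2 = -7/4, [pq,p] = E_q/2 = 1/2, [pq,q] = G_p/2 = 1/2, [qq,p] = F_q - G_p/2 = -3/2, [qq,q] = G_q/2 = -4
Gamma^p_ij = (G*[ij,p] - F*[ij,q])/(EG - F^2), Gamma^q_ij = (E*[ij,q] - F*[ij,p])/(EG - F^2)

Answer: Gamma_ppp = -14/13, Gamma_ppq = 25/13, Gamma_pqq = -95/13, Gamma_qpp = -7/13, Gamma_qpq = 6/13, Gamma_qqq = -28/13


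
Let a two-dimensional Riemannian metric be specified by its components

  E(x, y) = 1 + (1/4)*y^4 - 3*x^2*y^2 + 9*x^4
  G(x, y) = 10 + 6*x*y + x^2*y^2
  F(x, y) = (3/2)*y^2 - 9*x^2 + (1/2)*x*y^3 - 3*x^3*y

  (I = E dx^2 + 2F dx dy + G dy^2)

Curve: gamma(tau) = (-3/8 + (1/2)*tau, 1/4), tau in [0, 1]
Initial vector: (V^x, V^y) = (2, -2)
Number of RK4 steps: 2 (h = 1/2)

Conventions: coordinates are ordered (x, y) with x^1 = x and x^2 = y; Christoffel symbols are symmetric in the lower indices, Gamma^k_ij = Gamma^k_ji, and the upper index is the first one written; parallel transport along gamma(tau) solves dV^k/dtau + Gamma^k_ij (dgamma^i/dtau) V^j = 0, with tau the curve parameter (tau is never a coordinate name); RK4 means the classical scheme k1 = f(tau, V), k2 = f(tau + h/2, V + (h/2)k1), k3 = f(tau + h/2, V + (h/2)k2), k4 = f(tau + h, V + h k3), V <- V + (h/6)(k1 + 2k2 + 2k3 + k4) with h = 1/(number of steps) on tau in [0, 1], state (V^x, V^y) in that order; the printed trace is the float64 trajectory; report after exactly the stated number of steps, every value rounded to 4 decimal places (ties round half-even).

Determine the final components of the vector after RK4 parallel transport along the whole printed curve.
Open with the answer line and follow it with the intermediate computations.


Answer: V^x = 2.0138, V^y = -2.1481

gamma'(tau) = (1/2, 0); f(tau, V)^k = -Gamma^k_ij(gamma(tau)) gamma'^i(tau) V^j; h = 1/2; intermediate values shown to 6 dp
curve data and Christoffel symbols at the stage parameters:
  tau = 0.000000: gamma = (-0.375000, 0.250000), gamma' = (0.500000, 0.000000); Gamma_xxx = -0.091563, Gamma_xxy = -0.010174, Gamma_xyy = 0.015261, Gamma_yxx = 0.681232, Gamma_yxy = 0.075692, Gamma_yyy = -0.113539
  tau = 0.250000: gamma = (-0.250000, 0.250000), gamma' = (0.500000, 0.000000); Gamma_xxx = -0.024279, Gamma_xxy = -0.004047, Gamma_xyy = 0.004047, Gamma_yxx = 0.456449, Gamma_yxy = 0.076075, Gamma_yyy = -0.076075
  tau = 0.500000: gamma = (-0.125000, 0.250000), gamma' = (0.500000, 0.000000); Gamma_xxx = -0.001194, Gamma_xxy = -0.000398, Gamma_xyy = 0.000199, Gamma_yxx = 0.226883, Gamma_yxy = 0.075628, Gamma_yyy = -0.037814
  tau = 0.750000: gamma = (0.000000, 0.250000), gamma' = (0.500000, 0.000000); Gamma_xxx = 0.000000, Gamma_xxy = 0.000781, Gamma_xyy = 0.000000, Gamma_yxx = 0.000000, Gamma_yxy = 0.074993, Gamma_yyy = 0.000000
  tau = 1.000000: gamma = (0.125000, 0.250000), gamma' = (0.500000, 0.000000); Gamma_xxx = 0.001150, Gamma_xxy = -0.000383, Gamma_xyy = -0.000192, Gamma_yxx = -0.223133, Gamma_yxy = 0.074378, Gamma_yyy = 0.037189
step 0: V^x = 2.0000, V^y = -2.0000
step 1: k1 = (0.081390, -0.605540), k2 = (0.020173, -0.379260), k3 = (0.020102, -0.377919), k4 = (0.000764, -0.145250); V <- V + (h/6)(k1 + 2k2 + 2k3 + k4): V^x = 2.0136, V^y = -2.1888
step 2: k1 = (0.000767, -0.145655), k2 = (0.000869, 0.083436), k3 = (0.000847, 0.081288), k4 = (-0.001570, 0.304579); V <- V + (h/6)(k1 + 2k2 + 2k3 + k4): V^x = 2.0138, V^y = -2.1481


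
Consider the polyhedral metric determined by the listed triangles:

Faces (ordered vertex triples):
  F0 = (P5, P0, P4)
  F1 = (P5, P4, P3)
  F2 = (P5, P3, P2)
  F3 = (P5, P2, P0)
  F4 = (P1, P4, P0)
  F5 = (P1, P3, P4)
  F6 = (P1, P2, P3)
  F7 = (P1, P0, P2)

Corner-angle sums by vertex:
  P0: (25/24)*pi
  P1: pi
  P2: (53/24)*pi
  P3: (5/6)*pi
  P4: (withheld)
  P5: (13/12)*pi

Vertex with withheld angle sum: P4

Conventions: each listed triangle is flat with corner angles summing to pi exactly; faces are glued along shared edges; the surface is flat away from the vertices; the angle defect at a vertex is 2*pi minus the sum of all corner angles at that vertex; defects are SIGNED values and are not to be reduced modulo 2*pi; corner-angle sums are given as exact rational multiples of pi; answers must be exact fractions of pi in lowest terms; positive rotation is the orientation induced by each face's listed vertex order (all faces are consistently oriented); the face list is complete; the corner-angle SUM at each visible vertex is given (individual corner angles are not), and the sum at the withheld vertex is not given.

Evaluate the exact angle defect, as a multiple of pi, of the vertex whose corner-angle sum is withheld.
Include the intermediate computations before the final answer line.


V = 6, E = 12, F = 8; chi = V - E + F = 2
Gauss-Bonnet: total defect = 2*pi*chi = 4*pi; visible defects sum to (23/6)*pi

Answer: defect(P4) = pi/6


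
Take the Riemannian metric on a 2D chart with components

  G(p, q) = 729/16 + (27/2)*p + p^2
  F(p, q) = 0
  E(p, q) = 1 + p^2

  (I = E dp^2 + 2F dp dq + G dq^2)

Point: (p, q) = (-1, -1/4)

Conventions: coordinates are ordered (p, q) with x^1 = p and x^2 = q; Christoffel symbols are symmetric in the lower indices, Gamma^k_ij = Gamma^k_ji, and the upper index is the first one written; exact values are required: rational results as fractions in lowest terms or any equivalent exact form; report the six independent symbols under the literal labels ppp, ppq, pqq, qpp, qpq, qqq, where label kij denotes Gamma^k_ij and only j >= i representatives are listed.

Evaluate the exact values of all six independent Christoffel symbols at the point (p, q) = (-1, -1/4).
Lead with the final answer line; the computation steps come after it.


Answer: Gamma_ppp = -1/2, Gamma_ppq = 0, Gamma_pqq = -23/8, Gamma_qpp = 0, Gamma_qpq = 4/23, Gamma_qqq = 0

E = 2, F = 0, G = 529/16 at the point
E_p = -2, E_q = 0, F_p = 0, F_q = 0, G_p = 23/2, G_q = 0
EG - F^2 = 529/8;  g^inv = (8/529) * [[529/16, 0], [0, 2]]
first-kind symbols [ij,l] = (1/2)(d_i g_jl + d_j g_il - d_l g_ij): [pp,p] = E_p/2 = -1, [pp,q] = F_p - E_q/2 = 0, [pq,p] = E_q/2 = 0, [pq,q] = G_p/2 = 23/4, [qq,p] = F_q - G_p/2 = -23/4, [qq,q] = G_q/2 = 0
Gamma^p_ij = (G*[ij,p] - F*[ij,q])/(EG - F^2), Gamma^q_ij = (E*[ij,q] - F*[ij,p])/(EG - F^2)


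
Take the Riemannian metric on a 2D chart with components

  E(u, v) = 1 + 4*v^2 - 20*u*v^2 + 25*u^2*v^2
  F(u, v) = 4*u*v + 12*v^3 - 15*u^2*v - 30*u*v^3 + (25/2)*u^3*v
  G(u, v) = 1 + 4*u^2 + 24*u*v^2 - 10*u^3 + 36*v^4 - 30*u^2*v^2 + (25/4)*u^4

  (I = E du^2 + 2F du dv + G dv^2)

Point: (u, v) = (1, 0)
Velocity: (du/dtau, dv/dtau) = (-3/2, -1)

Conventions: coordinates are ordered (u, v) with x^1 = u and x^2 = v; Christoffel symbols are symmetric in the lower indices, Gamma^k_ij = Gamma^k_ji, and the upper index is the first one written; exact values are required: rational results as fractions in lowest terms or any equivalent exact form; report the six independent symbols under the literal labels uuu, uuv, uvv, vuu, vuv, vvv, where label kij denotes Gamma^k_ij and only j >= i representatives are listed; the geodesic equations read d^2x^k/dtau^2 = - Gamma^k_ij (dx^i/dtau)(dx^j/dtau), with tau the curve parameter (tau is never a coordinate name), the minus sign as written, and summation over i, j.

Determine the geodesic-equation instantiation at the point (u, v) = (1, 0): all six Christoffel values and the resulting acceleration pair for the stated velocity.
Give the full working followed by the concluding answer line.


E = 1, F = 0, G = 5/4 at the point
E_u = 0, E_v = 0, F_u = 0, F_v = 3/2, G_u = 3, G_v = 0
EG - F^2 = 5/4;  g^inv = (4/5) * [[5/4, 0], [0, 1]]
first-kind symbols [ij,l] = (1/2)(d_i g_jl + d_j g_il - d_l g_ij): [uu,u] = E_u/2 = 0, [uu,v] = F_u - E_v/2 = 0, [uv,u] = E_v/2 = 0, [uv,v] = G_u/2 = 3/2, [vv,u] = F_v - G_u/2 = 0, [vv,v] = G_v/2 = 0
Gamma^u_ij = (G*[ij,u] - F*[ij,v])/(EG - F^2), Gamma^v_ij = (E*[ij,v] - F*[ij,u])/(EG - F^2)
Gamma_uuu = 0, Gamma_uuv = 0, Gamma_uvv = 0, Gamma_vuu = 0, Gamma_vuv = 6/5, Gamma_vvv = 0
d^2u/dtau^2 = -(Gamma_uuu*(-3/2)^2 + 2*Gamma_uuv*(-3/2)*(-1) + Gamma_uvv*(-1)^2) = 0
d^2v/dtau^2 = -(Gamma_vuu*(-3/2)^2 + 2*Gamma_vuv*(-3/2)*(-1) + Gamma_vvv*(-1)^2) = -18/5

Answer: Gamma_uuu = 0, Gamma_uuv = 0, Gamma_uvv = 0, Gamma_vuu = 0, Gamma_vuv = 6/5, Gamma_vvv = 0; accelerations (d^2u/dtau^2, d^2v/dtau^2) = (0, -18/5)


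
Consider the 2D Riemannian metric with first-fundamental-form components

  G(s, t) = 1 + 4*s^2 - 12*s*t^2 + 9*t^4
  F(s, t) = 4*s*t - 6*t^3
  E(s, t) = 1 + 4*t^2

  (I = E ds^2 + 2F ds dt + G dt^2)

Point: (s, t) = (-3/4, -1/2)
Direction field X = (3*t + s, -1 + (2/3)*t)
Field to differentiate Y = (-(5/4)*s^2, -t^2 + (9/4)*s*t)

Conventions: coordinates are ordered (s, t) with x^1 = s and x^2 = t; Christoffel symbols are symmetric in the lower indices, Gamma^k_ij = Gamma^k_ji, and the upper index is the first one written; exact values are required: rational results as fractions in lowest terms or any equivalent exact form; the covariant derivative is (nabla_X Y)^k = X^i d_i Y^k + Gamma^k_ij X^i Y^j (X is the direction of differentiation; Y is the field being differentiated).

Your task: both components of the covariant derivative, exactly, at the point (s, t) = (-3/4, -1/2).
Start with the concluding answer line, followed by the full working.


Answer: (nabla_X Y)^s = -13631/3616, (nabla_X Y)^t = 48365/10848

E = 2, F = 9/4, G = 97/16 at the point
E_s = 0, E_t = -4, F_s = -2, F_t = -15/2, G_s = -9, G_t = -27/2
EG - F^2 = 113/16;  g^inv = (16/113) * [[97/16, -9/4], [-9/4, 2]]
first-kind symbols [ij,l] = (1/2)(d_i g_jl + d_j g_il - d_l g_ij): [ss,s] = E_s/2 = 0, [ss,t] = F_s - E_t/2 = 0, [st,s] = E_t/2 = -2, [st,t] = G_s/2 = -9/2, [tt,s] = F_t - G_s/2 = -3, [tt,t] = G_t/2 = -27/4
Gamma^s_ij = (G*[ij,s] - F*[ij,t])/(EG - F^2), Gamma^t_ij = (E*[ij,t] - F*[ij,s])/(EG - F^2)
Gamma_sss = 0, Gamma_sst = -32/113, Gamma_stt = -48/113, Gamma_tss = 0, Gamma_tst = -72/113, Gamma_ttt = -108/113
X = (-9/4, -4/3), Y = (-45/64, 19/32) at the point


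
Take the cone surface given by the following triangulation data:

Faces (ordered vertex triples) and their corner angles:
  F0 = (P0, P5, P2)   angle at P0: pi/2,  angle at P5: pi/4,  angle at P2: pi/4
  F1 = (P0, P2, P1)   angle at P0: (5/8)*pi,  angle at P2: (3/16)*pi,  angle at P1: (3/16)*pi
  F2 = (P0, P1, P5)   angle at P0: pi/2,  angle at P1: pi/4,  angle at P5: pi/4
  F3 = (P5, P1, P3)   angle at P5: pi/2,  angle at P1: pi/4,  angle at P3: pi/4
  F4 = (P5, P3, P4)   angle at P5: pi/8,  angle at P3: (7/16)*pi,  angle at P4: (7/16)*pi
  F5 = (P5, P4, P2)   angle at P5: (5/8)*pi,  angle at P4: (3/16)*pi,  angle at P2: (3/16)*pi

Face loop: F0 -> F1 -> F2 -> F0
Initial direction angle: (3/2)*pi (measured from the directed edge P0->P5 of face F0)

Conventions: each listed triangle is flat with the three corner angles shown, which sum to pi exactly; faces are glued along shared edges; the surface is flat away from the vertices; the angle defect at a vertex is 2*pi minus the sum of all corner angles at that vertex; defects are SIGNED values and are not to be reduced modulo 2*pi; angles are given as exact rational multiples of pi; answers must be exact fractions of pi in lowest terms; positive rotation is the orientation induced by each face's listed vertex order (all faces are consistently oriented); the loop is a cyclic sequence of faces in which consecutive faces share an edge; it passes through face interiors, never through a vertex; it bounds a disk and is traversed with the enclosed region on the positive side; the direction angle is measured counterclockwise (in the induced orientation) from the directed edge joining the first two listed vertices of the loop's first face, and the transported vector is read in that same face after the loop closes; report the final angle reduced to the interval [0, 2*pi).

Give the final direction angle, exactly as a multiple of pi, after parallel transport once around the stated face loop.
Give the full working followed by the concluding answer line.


enclosed vertex P0: corner angles sum to (13/8)*pi, defect = 2*pi - (13/8)*pi = (3/8)*pi
holonomy = initial angle + sum of enclosed defects (mod 2*pi), positive in the induced orientation
final angle = (3/2)*pi + (3/8)*pi = (15/8)*pi (mod 2*pi)

Answer: final direction angle = (15/8)*pi


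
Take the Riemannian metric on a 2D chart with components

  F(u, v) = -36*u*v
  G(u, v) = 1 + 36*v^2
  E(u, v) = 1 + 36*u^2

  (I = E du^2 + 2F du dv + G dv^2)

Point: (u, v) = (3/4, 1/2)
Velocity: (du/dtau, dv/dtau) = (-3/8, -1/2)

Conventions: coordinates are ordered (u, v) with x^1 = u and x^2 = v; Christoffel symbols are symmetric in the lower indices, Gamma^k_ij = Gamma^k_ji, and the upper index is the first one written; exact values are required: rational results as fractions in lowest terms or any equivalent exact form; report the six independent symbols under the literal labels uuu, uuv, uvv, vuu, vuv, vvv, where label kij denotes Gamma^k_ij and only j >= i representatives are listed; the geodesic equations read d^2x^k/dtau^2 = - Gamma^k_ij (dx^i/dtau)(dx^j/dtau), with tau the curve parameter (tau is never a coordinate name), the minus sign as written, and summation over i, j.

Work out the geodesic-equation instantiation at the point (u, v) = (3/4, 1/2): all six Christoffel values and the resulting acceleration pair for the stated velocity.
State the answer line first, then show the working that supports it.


Answer: Gamma_uuu = 108/121, Gamma_uuv = 0, Gamma_uvv = -108/121, Gamma_vuu = -72/121, Gamma_vuv = 0, Gamma_vvv = 72/121; accelerations (d^2u/dtau^2, d^2v/dtau^2) = (189/1936, -63/968)

E = 85/4, F = -27/2, G = 10 at the point
E_u = 54, E_v = 0, F_u = -18, F_v = -27, G_u = 0, G_v = 36
EG - F^2 = 121/4;  g^inv = (4/121) * [[10, 27/2], [27/2, 85/4]]
first-kind symbols [ij,l] = (1/2)(d_i g_jl + d_j g_il - d_l g_ij): [uu,u] = E_u/2 = 27, [uu,v] = F_u - E_v/2 = -18, [uv,u] = E_v/2 = 0, [uv,v] = G_u/2 = 0, [vv,u] = F_v - G_u/2 = -27, [vv,v] = G_v/2 = 18
Gamma^u_ij = (G*[ij,u] - F*[ij,v])/(EG - F^2), Gamma^v_ij = (E*[ij,v] - F*[ij,u])/(EG - F^2)
Gamma_uuu = 108/121, Gamma_uuv = 0, Gamma_uvv = -108/121, Gamma_vuu = -72/121, Gamma_vuv = 0, Gamma_vvv = 72/121
d^2u/dtau^2 = -(Gamma_uuu*(-3/8)^2 + 2*Gamma_uuv*(-3/8)*(-1/2) + Gamma_uvv*(-1/2)^2) = 189/1936
d^2v/dtau^2 = -(Gamma_vuu*(-3/8)^2 + 2*Gamma_vuv*(-3/8)*(-1/2) + Gamma_vvv*(-1/2)^2) = -63/968


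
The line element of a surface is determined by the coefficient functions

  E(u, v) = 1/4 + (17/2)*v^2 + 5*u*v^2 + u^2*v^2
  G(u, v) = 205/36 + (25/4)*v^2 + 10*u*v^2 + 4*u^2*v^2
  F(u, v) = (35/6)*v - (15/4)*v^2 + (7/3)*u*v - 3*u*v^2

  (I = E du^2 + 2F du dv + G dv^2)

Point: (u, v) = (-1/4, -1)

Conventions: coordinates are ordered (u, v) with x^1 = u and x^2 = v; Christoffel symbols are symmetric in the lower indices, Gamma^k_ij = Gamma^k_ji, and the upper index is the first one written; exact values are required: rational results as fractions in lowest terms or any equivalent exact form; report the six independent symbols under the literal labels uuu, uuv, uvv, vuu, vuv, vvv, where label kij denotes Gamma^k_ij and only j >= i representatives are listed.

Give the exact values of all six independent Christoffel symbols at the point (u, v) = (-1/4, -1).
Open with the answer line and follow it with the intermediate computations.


Answer: Gamma_uuu = 21969/3025, Gamma_uuv = -873/121, Gamma_uvv = 21476/3025, Gamma_vuu = 7023/1100, Gamma_vuv = -63/11, Gamma_vvv = 1548/275

E = 121/16, F = -33/4, G = 349/36 at the point
E_u = 9/2, E_v = -117/8, F_u = -16/3, F_v = 45/4, G_u = 8, G_v = -8
EG - F^2 = 3025/576;  g^inv = (576/3025) * [[349/36, 33/4], [33/4, 121/16]]
first-kind symbols [ij,l] = (1/2)(d_i g_jl + d_j g_il - d_l g_ij): [uu,u] = E_u/2 = 9/4, [uu,v] = F_u - E_v/2 = 95/48, [uv,u] = E_v/2 = -117/16, [uv,v] = G_u/2 = 4, [vv,u] = F_v - G_u/2 = 29/4, [vv,v] = G_v/2 = -4
Gamma^u_ij = (G*[ij,u] - F*[ij,v])/(EG - F^2), Gamma^v_ij = (E*[ij,v] - F*[ij,u])/(EG - F^2)


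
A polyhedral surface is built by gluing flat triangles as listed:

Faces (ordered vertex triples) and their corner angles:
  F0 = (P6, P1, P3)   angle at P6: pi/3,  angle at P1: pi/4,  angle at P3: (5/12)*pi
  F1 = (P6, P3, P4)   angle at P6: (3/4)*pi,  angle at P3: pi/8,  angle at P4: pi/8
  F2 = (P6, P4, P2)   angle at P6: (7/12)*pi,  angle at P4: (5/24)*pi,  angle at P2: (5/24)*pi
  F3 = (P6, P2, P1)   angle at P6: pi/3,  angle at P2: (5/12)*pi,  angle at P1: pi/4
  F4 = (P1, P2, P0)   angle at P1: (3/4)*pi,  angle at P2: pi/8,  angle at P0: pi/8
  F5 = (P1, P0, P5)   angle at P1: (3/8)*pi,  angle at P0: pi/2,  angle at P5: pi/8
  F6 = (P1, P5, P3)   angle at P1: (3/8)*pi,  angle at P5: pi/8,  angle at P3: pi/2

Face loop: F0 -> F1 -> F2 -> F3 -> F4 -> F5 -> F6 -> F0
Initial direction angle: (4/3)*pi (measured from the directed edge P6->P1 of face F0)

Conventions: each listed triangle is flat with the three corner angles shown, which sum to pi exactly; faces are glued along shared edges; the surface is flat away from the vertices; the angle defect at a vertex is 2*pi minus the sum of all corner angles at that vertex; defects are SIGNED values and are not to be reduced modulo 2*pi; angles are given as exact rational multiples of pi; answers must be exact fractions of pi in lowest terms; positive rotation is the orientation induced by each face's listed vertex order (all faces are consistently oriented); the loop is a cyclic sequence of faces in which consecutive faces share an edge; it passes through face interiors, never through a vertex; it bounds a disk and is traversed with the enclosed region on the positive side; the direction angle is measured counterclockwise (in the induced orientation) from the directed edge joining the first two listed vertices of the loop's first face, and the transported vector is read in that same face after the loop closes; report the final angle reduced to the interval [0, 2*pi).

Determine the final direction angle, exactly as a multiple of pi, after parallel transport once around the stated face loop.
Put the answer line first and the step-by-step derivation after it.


Answer: final direction angle = (4/3)*pi

enclosed vertex P1: corner angles sum to 2*pi, defect = 2*pi - 2*pi = 0
enclosed vertex P6: corner angles sum to 2*pi, defect = 2*pi - 2*pi = 0
by Gauss-Bonnet the loop rotates the vector by the enclosed defect sum (positive orientation, mod 2*pi)
final angle = (4/3)*pi + 0 = (4/3)*pi (mod 2*pi)


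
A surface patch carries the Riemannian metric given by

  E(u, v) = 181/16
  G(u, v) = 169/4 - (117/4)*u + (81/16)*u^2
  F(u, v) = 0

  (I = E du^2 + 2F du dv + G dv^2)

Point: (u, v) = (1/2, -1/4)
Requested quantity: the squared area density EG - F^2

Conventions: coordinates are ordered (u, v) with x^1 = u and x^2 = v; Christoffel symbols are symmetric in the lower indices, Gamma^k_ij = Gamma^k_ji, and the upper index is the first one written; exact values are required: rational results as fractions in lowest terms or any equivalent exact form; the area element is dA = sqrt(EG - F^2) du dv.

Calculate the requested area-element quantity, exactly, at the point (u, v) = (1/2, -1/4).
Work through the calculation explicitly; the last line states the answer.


E = 181/16, F = 0, G = 1849/64; EG - F^2 = 334669/1024

Answer: EG - F^2 = 334669/1024
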